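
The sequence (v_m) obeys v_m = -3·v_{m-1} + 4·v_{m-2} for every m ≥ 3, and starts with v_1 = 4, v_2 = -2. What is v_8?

-19658

v_3 = 22;  v_4 = -74;  v_5 = 310;  v_6 = -1226;  v_7 = 4918;  v_8 = -19658.
(Characteristic roots are 1 and -4.)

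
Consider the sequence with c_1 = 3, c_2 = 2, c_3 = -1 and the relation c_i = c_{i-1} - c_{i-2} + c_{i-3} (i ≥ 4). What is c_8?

Compute successive terms:
c_4 = 0  c_5 = 3  c_6 = 2  c_7 = -1  c_8 = 0.

0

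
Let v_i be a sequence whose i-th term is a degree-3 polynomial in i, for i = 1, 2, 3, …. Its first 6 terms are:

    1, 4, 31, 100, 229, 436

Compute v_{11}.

3271

1st diffs: 3, 27, 69, 129, 207.
2nd diffs: 24, 42, 60, 78.
3rd diffs: 18, 18, 18 (constant).
Newton forward-difference form: v_i = 1 + 3·C(i-1,1) + 24·C(i-1,2) + 18·C(i-1,3).
At i = 11: i-1 = 10, so v_{11} = 1 + 30 + 1080 + 2160 = 3271.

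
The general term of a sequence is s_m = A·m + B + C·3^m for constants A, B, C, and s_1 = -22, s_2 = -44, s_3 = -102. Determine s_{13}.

-4783030

The three given values yield: A + B + 3C = -22; 2A + B + 9C = -44; 3A + B + 27C = -102.
Subtracting the first from the second: A + 6C = -22.
Subtracting the second from the third: A + 18C = -58.
Solving: C = -3, A = -4, then B = -9.
So s_m = -4·m + (-9) + (-3)·3^m; at m=13 this is -4783030.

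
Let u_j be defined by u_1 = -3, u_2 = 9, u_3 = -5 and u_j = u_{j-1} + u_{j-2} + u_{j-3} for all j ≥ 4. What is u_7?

7

Applying the relation repeatedly:
u_4 = 1;  u_5 = 5;  u_6 = 1;  u_7 = 7.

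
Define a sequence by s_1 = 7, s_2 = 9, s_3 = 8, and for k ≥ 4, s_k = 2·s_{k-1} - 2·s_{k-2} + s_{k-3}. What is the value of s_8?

Applying the relation repeatedly:
s_4 = 5; s_5 = 3; s_6 = 4; s_7 = 7; s_8 = 9.

9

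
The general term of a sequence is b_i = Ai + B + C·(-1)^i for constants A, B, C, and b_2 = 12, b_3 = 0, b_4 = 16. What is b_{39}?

At i = 2, 3, 4: 2A + B + C = 12; 3A + B - C = 0; 4A + B + C = 16.
Subtracting the first from the second: A - 2C = -12.
Subtracting the second from the third: A + 2C = 16.
Solving: C = 7, A = 2, then B = 1.
Therefore b_{39} = 78 + 1 + 7·(-1) = 72.

72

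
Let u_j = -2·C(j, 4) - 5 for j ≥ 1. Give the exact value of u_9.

C(9, 4) = 126, so u_9 = -257.

-257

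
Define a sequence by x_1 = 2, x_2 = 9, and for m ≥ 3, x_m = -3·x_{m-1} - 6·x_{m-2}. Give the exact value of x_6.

-513

Step forward from the initial values:
x_3 = -39;  x_4 = 63;  x_5 = 45;  x_6 = -513.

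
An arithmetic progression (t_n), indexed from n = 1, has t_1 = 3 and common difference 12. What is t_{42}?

t_n = 3 + (n - 1)·12.
t_{42} = 3 + 41·12 = 495.

495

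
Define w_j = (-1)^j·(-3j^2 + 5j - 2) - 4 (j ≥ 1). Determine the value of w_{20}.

(-1)^20 = 1; -3j^2 + 5j - 2 at j=20 is -1102; so w_{20} = -1106.

-1106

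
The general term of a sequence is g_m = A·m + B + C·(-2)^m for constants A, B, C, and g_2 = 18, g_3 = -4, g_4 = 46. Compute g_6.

At m = 2, 3, 4: 2A + B + 4C = 18; 3A + B - 8C = -4; 4A + B + 16C = 46.
Subtracting the first from the second: A - 12C = -22.
Subtracting the second from the third: A + 24C = 50.
Solving: C = 2, A = 2, then B = 6.
Hence g_6 = 2·6 + 6 + 2·64 = 146.

146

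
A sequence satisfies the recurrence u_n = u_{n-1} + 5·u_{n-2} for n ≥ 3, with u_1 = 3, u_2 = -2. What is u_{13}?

u_3 = 13;  u_4 = 3;  u_5 = 68;  …;  u_{10} = 7143;  u_{11} = 21908;  u_{12} = 57623;  u_{13} = 167163.

167163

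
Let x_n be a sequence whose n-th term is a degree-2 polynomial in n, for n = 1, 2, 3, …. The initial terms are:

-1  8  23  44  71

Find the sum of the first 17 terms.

5287

1st diffs: 9, 15, 21, 27.
2nd diffs: 6, 6, 6 (constant).
Newton forward-difference form: x_n = -1 + 9·C(n-1,1) + 6·C(n-1,2).
Continuing: …, 104, 143, 188, 239, …, x_{17} = 863.
Summing n = 1..17 (17 terms) gives 5287.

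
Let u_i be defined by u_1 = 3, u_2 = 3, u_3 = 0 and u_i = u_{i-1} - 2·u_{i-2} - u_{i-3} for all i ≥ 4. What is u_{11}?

-111

Step forward from the initial values:
u_4 = -9;  u_5 = -12;  u_6 = 6;  u_7 = 39;  u_8 = 39;  u_9 = -45;  u_{10} = -162;  u_{11} = -111.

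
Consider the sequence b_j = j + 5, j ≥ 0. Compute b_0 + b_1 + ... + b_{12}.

143

Over j = 0..12: Σj = 78.
Total = (1)·78 + (5)·13 = 143.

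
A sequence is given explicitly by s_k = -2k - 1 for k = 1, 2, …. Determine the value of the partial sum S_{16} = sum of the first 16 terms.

-288

Over k = 1..16: Σk = 136.
Total = (-2)·136 + (-1)·16 = -288.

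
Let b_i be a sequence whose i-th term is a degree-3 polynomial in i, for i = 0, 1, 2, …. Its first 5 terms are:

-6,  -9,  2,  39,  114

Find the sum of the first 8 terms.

1492

1st diffs: -3, 11, 37, 75.
2nd diffs: 14, 26, 38.
3rd diffs: 12, 12 (constant).
So b_i = 2i^3 + i^2 - 6i - 6.
Continuing: 239, 426, 687.
Summing i = 0..7 (8 terms) gives 1492.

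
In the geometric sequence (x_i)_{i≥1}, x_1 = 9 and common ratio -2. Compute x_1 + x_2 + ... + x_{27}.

402653187

x_i = 9·(-2)^(i-1).
S = 9·((-2)^27 - 1)/(-2 - 1) = 9·(-134217728 - 1)/(-3) = 402653187.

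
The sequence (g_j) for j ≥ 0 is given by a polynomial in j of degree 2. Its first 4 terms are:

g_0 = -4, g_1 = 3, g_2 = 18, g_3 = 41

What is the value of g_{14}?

822

1st diffs: 7, 15, 23.
2nd diffs: 8, 8 (constant).
Newton forward-difference form: g_j = -4 + 7·C(j,1) + 8·C(j,2).
At j = 14: j = 14, so g_{14} = -4 + 98 + 728 = 822.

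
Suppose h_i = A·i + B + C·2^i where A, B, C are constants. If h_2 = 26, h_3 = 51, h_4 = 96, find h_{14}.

At i = 2, 3, 4: 2A + B + 4C = 26; 3A + B + 8C = 51; 4A + B + 16C = 96.
Subtracting the first from the second: A + 4C = 25.
Subtracting the second from the third: A + 8C = 45.
Solving: C = 5, A = 5, then B = -4.
Hence h_{14} = 5·14 + (-4) + 5·16384 = 81986.

81986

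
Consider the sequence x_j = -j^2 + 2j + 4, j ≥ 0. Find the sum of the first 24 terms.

Over j = 0..23: Σj = 276, Σj² = 4324.
Total = (-1)·4324 + (2)·276 + (4)·24 = -3676.

-3676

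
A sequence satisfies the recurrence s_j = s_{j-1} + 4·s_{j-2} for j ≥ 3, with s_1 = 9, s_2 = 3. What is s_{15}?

2168439

s_3 = 39;  s_4 = 51;  s_5 = 207;  …;  s_{12} = 128211;  s_{13} = 331119;  s_{14} = 843963;  s_{15} = 2168439.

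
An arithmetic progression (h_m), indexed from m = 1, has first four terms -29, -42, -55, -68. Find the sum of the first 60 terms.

-24750

Common difference d = -13.
h_m = -29 + (m - 1)·(-13).
h_{60} = -796; S = 60·(-29 + (-796))/2 = -24750.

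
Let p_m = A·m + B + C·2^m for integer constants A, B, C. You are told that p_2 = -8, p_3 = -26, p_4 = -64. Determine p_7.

At m = 2, 3, 4: 2A + B + 4C = -8; 3A + B + 8C = -26; 4A + B + 16C = -64.
Subtracting the first from the second: A + 4C = -18.
Subtracting the second from the third: A + 8C = -38.
Solving: C = -5, A = 2, then B = 8.
Therefore p_7 = 14 + 8 + (-5)·128 = -618.

-618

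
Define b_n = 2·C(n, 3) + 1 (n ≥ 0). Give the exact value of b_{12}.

441

C(12, 3) = 220, so b_{12} = 441.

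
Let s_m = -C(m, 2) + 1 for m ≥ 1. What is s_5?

-9

C(5, 2) = 10, so s_5 = -9.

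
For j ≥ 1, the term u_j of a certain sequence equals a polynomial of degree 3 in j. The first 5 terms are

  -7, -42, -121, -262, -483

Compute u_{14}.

1st diffs: -35, -79, -141, -221.
2nd diffs: -44, -62, -80.
3rd diffs: -18, -18 (constant).
Newton forward-difference form: u_j = -7 + (-35)·C(j-1,1) + (-44)·C(j-1,2) + (-18)·C(j-1,3).
At j = 14: j-1 = 13, so u_{14} = -7 - 455 - 3432 - 5148 = -9042.

-9042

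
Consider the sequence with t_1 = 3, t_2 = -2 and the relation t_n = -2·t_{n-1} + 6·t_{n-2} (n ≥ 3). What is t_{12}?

Compute successive terms:
t_3 = 22; t_4 = -56; t_5 = 244; t_6 = -824; t_7 = 3112; t_8 = -11168; t_9 = 41008; t_{10} = -149024; t_{11} = 544096; t_{12} = -1982336.

-1982336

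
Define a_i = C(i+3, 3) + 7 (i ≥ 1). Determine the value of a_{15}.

823

C(18, 3) = 816, so a_{15} = 823.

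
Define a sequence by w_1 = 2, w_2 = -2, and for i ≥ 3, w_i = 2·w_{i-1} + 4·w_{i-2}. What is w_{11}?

13312

w_3 = 4  w_4 = 0  w_5 = 16  w_6 = 32  w_7 = 128  w_8 = 384  w_9 = 1280  w_{10} = 4096  w_{11} = 13312.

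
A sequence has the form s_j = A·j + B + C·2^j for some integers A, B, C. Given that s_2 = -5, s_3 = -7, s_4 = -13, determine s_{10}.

At j = 2, 3, 4: 2A + B + 4C = -5; 3A + B + 8C = -7; 4A + B + 16C = -13.
Subtracting the first from the second: A + 4C = -2.
Subtracting the second from the third: A + 8C = -6.
Solving: C = -1, A = 2, then B = -5.
Therefore s_{10} = 20 + (-5) + (-1)·1024 = -1009.

-1009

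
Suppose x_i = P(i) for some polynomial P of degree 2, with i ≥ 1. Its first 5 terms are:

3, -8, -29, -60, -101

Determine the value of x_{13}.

-789

1st diffs: -11, -21, -31, -41.
2nd diffs: -10, -10, -10 (constant).
Newton forward-difference form: x_i = 3 + (-11)·C(i-1,1) + (-10)·C(i-1,2).
At i = 13: i-1 = 12, so x_{13} = 3 - 132 - 660 = -789.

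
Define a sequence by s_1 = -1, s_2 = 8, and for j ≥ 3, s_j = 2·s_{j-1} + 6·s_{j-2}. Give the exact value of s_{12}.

1816640

Step forward from the initial values:
s_3 = 10, s_4 = 68, s_5 = 196, s_6 = 800, s_7 = 2776, s_8 = 10352, s_9 = 37360, s_{10} = 136832, s_{11} = 497824, s_{12} = 1816640.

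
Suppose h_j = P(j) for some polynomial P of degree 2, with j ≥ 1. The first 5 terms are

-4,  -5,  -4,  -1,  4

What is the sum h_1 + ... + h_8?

1st diffs: -1, 1, 3, 5.
2nd diffs: 2, 2, 2 (constant).
Newton forward-difference form: h_j = -4 + (-1)·C(j-1,1) + 2·C(j-1,2).
Continuing: 11, 20, 31.
Summing j = 1..8 (8 terms) gives 52.

52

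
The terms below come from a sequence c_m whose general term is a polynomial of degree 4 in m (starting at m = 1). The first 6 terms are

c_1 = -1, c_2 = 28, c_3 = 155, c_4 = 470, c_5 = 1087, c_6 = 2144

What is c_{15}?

66107

1st diffs: 29, 127, 315, 617, 1057.
2nd diffs: 98, 188, 302, 440.
3rd diffs: 90, 114, 138.
4th diffs: 24, 24 (constant).
Newton forward-difference form: c_m = -1 + 29·C(m-1,1) + 98·C(m-1,2) + 90·C(m-1,3) + 24·C(m-1,4).
At m = 15: m-1 = 14, so c_{15} = -1 + 406 + 8918 + 32760 + 24024 = 66107.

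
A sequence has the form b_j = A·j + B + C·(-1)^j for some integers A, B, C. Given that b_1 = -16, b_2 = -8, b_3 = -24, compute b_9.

At j = 1, 2, 3: A + B - C = -16; 2A + B + C = -8; 3A + B - C = -24.
Subtracting the first from the second: A + 2C = 8.
Subtracting the second from the third: A - 2C = -16.
Solving: C = 6, A = -4, then B = -6.
So b_j = -4·j + (-6) + 6·(-1)^j; at j=9 this is -48.

-48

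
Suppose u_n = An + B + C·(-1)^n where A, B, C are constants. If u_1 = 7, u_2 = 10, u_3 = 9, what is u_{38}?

46

Plug in n = 1, 2, 3: A + B - C = 7; 2A + B + C = 10; 3A + B - C = 9.
Subtracting the first from the second: A + 2C = 3.
Subtracting the second from the third: A - 2C = -1.
Solving: C = 1, A = 1, then B = 7.
Therefore u_{38} = 38 + 7 + 1·1 = 46.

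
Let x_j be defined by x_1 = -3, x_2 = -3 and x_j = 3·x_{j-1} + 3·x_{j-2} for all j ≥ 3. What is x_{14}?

-39210723

x_3 = -18  x_4 = -63  x_5 = -243  …  x_{11} = -719523  x_{12} = -2727918  x_{13} = -10342323  x_{14} = -39210723.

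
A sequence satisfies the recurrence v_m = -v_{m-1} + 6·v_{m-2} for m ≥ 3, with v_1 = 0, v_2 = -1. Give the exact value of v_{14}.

-320503

Step forward from the initial values:
v_3 = 1;  v_4 = -7;  v_5 = 13;  …;  v_{11} = 11605;  v_{12} = -35839;  v_{13} = 105469;  v_{14} = -320503.
(Characteristic roots are 2 and -3.)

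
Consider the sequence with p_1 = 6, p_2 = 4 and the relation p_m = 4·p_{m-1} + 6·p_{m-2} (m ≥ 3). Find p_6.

6352

Applying the relation repeatedly:
p_3 = 52, p_4 = 232, p_5 = 1240, p_6 = 6352.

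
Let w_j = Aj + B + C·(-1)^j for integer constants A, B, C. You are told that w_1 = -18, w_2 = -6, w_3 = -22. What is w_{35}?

-86

Plug in j = 1, 2, 3: A + B - C = -18; 2A + B + C = -6; 3A + B - C = -22.
Subtracting the first from the second: A + 2C = 12.
Subtracting the second from the third: A - 2C = -16.
Solving: C = 7, A = -2, then B = -9.
Therefore w_{35} = -70 + (-9) + 7·(-1) = -86.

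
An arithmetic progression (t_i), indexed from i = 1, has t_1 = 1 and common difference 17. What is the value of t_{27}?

t_i = 1 + (i - 1)·17.
t_{27} = 1 + 26·17 = 443.

443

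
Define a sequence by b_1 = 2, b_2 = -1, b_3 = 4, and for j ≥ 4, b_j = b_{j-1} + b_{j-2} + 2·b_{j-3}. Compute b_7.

Step forward from the initial values:
b_4 = 7  b_5 = 9  b_6 = 24  b_7 = 47.

47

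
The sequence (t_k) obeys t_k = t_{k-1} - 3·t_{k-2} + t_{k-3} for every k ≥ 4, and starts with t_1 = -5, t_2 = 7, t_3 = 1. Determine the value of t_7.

93

t_4 = -25  t_5 = -21  t_6 = 55  t_7 = 93.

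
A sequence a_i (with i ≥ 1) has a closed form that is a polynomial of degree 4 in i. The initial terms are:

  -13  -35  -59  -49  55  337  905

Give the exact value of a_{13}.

1st diffs: -22, -24, 10, 104, 282, 568.
2nd diffs: -2, 34, 94, 178, 286.
3rd diffs: 36, 60, 84, 108.
4th diffs: 24, 24, 24 (constant).
Newton forward-difference form: a_i = -13 + (-22)·C(i-1,1) + (-2)·C(i-1,2) + 36·C(i-1,3) + 24·C(i-1,4).
At i = 13: i-1 = 12, so a_{13} = -13 - 264 - 132 + 7920 + 11880 = 19391.

19391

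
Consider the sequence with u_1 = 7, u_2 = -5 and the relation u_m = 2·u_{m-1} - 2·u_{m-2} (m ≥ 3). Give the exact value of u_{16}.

2432

Step forward from the initial values:
u_3 = -24  u_4 = -38  u_5 = -28  …  u_{13} = -448  u_{14} = 320  u_{15} = 1536  u_{16} = 2432.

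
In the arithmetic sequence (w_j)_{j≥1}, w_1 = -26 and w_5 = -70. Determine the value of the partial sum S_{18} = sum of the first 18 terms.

-2151

Common difference d = (-70 - (-26)) / (5 - 1) = -11.
w_j = -26 + (j - 1)·(-11).
w_{18} = -213; S = 18·(-26 + (-213))/2 = -2151.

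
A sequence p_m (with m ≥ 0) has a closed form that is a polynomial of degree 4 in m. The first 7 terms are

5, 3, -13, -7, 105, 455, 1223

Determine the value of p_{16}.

1st diffs: -2, -16, 6, 112, 350, 768.
2nd diffs: -14, 22, 106, 238, 418.
3rd diffs: 36, 84, 132, 180.
4th diffs: 48, 48, 48 (constant).
Newton forward-difference form: p_m = 5 + (-2)·C(m,1) + (-14)·C(m,2) + 36·C(m,3) + 48·C(m,4).
At m = 16: m = 16, so p_{16} = 5 - 32 - 1680 + 20160 + 87360 = 105813.

105813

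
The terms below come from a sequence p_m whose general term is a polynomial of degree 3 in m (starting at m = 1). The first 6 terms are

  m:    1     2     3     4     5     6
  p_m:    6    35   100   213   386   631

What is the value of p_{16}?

1st diffs: 29, 65, 113, 173, 245.
2nd diffs: 36, 48, 60, 72.
3rd diffs: 12, 12, 12 (constant).
Newton forward-difference form: p_m = 6 + 29·C(m-1,1) + 36·C(m-1,2) + 12·C(m-1,3).
At m = 16: m-1 = 15, so p_{16} = 6 + 435 + 3780 + 5460 = 9681.

9681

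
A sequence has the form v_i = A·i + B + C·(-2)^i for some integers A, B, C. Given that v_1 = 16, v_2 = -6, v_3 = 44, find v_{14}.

Plug in i = 1, 2, 3: A + B - 2C = 16; 2A + B + 4C = -6; 3A + B - 8C = 44.
Subtracting the first from the second: A + 6C = -22.
Subtracting the second from the third: A - 12C = 50.
Solving: C = -4, A = 2, then B = 6.
Therefore v_{14} = 28 + 6 + (-4)·16384 = -65502.

-65502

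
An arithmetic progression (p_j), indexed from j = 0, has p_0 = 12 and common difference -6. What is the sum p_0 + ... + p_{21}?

-1122

p_j = 12 + (j - 0)·(-6).
p_{21} = -114; S = 22·(12 + (-114))/2 = -1122.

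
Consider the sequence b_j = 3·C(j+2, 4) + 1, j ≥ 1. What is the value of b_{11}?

C(13, 4) = 715, so b_{11} = 2146.

2146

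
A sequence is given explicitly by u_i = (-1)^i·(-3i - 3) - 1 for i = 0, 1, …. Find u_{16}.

(-1)^16 = 1; -3i - 3 at i=16 is -51; so u_{16} = -52.

-52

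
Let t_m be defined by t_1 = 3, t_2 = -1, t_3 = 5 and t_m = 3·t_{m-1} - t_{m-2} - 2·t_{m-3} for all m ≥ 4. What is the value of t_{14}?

22945

Applying the relation repeatedly:
t_4 = 10, t_5 = 27, t_6 = 61, …, t_{11} = 2687, t_{12} = 5521, t_{13} = 11280, t_{14} = 22945.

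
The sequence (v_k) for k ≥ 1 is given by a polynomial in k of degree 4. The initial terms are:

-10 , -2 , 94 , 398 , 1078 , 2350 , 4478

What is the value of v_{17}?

1st diffs: 8, 96, 304, 680, 1272, 2128.
2nd diffs: 88, 208, 376, 592, 856.
3rd diffs: 120, 168, 216, 264.
4th diffs: 48, 48, 48 (constant).
Newton forward-difference form: v_k = -10 + 8·C(k-1,1) + 88·C(k-1,2) + 120·C(k-1,3) + 48·C(k-1,4).
At k = 17: k-1 = 16, so v_{17} = -10 + 128 + 10560 + 67200 + 87360 = 165238.

165238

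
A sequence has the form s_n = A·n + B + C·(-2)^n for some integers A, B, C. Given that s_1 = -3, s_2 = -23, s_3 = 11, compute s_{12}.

-12319

Plug in n = 1, 2, 3: A + B - 2C = -3; 2A + B + 4C = -23; 3A + B - 8C = 11.
Subtracting the first from the second: A + 6C = -20.
Subtracting the second from the third: A - 12C = 34.
Solving: C = -3, A = -2, then B = -7.
So s_n = -2·n + (-7) + (-3)·(-2)^n; at n=12 this is -12319.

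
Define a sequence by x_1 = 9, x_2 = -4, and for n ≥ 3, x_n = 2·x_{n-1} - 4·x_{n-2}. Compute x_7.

Step forward from the initial values:
x_3 = -44;  x_4 = -72;  x_5 = 32;  x_6 = 352;  x_7 = 576.

576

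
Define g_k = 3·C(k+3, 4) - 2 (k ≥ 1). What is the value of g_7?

C(10, 4) = 210, so g_7 = 628.

628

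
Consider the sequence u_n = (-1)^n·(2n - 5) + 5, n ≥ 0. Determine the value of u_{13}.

-16

(-1)^13 = -1; 2n - 5 at n=13 is 21; so u_{13} = -16.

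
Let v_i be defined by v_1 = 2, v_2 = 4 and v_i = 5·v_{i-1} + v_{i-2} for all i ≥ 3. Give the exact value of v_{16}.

43806431874

Compute successive terms:
v_3 = 22  v_4 = 114  v_5 = 592  …  v_{13} = 312887122  v_{14} = 1624692164  v_{15} = 8436347942  v_{16} = 43806431874.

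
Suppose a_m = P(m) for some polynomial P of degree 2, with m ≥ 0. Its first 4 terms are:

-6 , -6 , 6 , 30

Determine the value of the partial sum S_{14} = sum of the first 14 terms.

1st diffs: 0, 12, 24.
2nd diffs: 12, 12 (constant).
So a_m = 6m^2 - 6m - 6.
Continuing: …, 66, 114, 174, 246, …, a_{13} = 930.
Summing m = 0..13 (14 terms) gives 4284.

4284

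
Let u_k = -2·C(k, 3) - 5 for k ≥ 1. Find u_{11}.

C(11, 3) = 165, so u_{11} = -335.

-335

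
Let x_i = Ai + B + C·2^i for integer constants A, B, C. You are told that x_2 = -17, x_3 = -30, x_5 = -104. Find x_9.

The three given values yield: 2A + B + 4C = -17; 3A + B + 8C = -30; 5A + B + 32C = -104.
Subtracting the first from the second: A + 4C = -13.
Subtracting the second from the third: 2A + 24C = -74.
Solving: C = -3, A = -1, then B = -3.
Therefore x_9 = -9 + (-3) + (-3)·512 = -1548.

-1548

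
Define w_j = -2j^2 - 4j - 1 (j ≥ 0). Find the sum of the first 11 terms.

Over j = 0..10: Σj = 55, Σj² = 385.
Total = (-2)·385 + (-4)·55 + (-1)·11 = -1001.

-1001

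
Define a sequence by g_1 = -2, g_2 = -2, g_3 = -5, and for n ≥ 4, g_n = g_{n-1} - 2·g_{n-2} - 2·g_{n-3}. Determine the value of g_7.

Step forward from the initial values:
g_4 = 3, g_5 = 17, g_6 = 21, g_7 = -19.

-19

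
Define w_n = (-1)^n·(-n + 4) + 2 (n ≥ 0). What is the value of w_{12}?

(-1)^12 = 1; -n + 4 at n=12 is -8; so w_{12} = -6.

-6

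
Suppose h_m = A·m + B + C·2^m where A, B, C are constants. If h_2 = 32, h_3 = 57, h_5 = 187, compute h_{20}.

Write the equations: 2A + B + 4C = 32; 3A + B + 8C = 57; 5A + B + 32C = 187.
Subtracting the first from the second: A + 4C = 25.
Subtracting the second from the third: 2A + 24C = 130.
Solving: C = 5, A = 5, then B = 2.
So h_m = 5·m + 2 + 5·2^m; at m=20 this is 5242982.

5242982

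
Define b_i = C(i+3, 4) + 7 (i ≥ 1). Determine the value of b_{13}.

1827

C(16, 4) = 1820, so b_{13} = 1827.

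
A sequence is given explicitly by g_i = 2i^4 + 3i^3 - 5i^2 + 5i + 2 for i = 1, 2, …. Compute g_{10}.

22552

g_{10} = 2·10^4 + 3·10^3 - 5·10^2 + 5·10 + 2 = 22552.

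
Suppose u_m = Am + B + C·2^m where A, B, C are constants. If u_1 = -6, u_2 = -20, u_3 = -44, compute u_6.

-336

The three given values yield: A + B + 2C = -6; 2A + B + 4C = -20; 3A + B + 8C = -44.
Subtracting the first from the second: A + 2C = -14.
Subtracting the second from the third: A + 4C = -24.
Solving: C = -5, A = -4, then B = 8.
So u_m = -4·m + 8 + (-5)·2^m; at m=6 this is -336.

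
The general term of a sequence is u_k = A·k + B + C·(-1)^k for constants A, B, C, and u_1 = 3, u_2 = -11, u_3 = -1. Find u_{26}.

Plug in k = 1, 2, 3: A + B - C = 3; 2A + B + C = -11; 3A + B - C = -1.
Subtracting the first from the second: A + 2C = -14.
Subtracting the second from the third: A - 2C = 10.
Solving: C = -6, A = -2, then B = -1.
So u_k = -2·k + (-1) + (-6)·(-1)^k; at k=26 this is -59.

-59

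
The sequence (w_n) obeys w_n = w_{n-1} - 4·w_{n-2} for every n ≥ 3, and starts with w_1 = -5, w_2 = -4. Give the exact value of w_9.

Iterate the recurrence:
w_3 = 16; w_4 = 32; w_5 = -32; w_6 = -160; w_7 = -32; w_8 = 608; w_9 = 736.

736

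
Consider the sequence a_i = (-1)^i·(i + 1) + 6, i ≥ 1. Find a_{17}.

(-1)^17 = -1; i + 1 at i=17 is 18; so a_{17} = -12.

-12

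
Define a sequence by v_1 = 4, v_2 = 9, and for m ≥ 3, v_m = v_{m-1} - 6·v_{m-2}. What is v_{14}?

-90861

Step forward from the initial values:
v_3 = -15;  v_4 = -69;  v_5 = 21;  …;  v_{11} = 34581;  v_{12} = -23325;  v_{13} = -230811;  v_{14} = -90861.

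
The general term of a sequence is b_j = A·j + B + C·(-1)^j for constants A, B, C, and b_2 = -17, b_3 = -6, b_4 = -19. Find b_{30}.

-45

Write the equations: 2A + B + C = -17; 3A + B - C = -6; 4A + B + C = -19.
Subtracting the first from the second: A - 2C = 11.
Subtracting the second from the third: A + 2C = -13.
Solving: C = -6, A = -1, then B = -9.
Hence b_{30} = -1·30 + (-9) + (-6)·1 = -45.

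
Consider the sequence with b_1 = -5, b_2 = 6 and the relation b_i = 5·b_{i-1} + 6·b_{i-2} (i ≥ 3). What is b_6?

1116

Iterate the recurrence:
b_3 = 0; b_4 = 36; b_5 = 180; b_6 = 1116.
(Characteristic roots are 6 and -1.)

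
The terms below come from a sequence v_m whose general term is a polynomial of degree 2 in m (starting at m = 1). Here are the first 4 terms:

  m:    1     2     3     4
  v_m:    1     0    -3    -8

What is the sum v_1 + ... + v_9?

1st diffs: -1, -3, -5.
2nd diffs: -2, -2 (constant).
Newton forward-difference form: v_m = 1 + (-1)·C(m-1,1) + (-2)·C(m-1,2).
Continuing: …, -15, -24, -35, -48, …, v_9 = -63.
Summing m = 1..9 (9 terms) gives -195.

-195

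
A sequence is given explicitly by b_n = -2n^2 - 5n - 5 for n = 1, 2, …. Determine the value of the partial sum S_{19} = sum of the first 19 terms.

-5985

Over n = 1..19: Σn = 190, Σn² = 2470.
Total = (-2)·2470 + (-5)·190 + (-5)·19 = -5985.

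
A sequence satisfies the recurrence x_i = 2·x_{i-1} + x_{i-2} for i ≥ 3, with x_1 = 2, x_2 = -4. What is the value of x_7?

-222

Compute successive terms:
x_3 = -6, x_4 = -16, x_5 = -38, x_6 = -92, x_7 = -222.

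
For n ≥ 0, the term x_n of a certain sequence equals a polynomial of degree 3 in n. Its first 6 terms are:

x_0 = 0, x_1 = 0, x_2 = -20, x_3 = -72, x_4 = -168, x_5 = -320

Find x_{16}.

-9120

1st diffs: 0, -20, -52, -96, -152.
2nd diffs: -20, -32, -44, -56.
3rd diffs: -12, -12, -12 (constant).
Newton forward-difference form: x_n = (-20)·C(n,2) + (-12)·C(n,3).
At n = 16: n = 16, so x_{16} = -2400 - 6720 = -9120.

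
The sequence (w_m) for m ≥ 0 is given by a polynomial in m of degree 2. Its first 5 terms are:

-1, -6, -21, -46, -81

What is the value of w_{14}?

-981

1st diffs: -5, -15, -25, -35.
2nd diffs: -10, -10, -10 (constant).
So w_m = -5m^2 - 1.
Evaluating at m = 14 gives w_{14} = -981.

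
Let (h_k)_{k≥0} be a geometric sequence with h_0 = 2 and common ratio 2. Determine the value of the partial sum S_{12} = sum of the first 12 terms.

h_k = 2·2^(k-0).
S = 2·(2^12 - 1)/(2 - 1) = 2·(4096 - 1)/(1) = 8190.

8190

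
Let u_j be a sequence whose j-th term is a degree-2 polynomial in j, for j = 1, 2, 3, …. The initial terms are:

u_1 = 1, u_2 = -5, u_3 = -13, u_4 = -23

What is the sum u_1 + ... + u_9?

-375

1st diffs: -6, -8, -10.
2nd diffs: -2, -2 (constant).
Newton forward-difference form: u_j = 1 + (-6)·C(j-1,1) + (-2)·C(j-1,2).
Continuing: …, -35, -49, -65, -83, …, u_9 = -103.
Summing j = 1..9 (9 terms) gives -375.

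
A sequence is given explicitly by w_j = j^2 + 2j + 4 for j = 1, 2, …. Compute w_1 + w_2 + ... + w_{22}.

4389

Over j = 1..22: Σj = 253, Σj² = 3795.
Total = (1)·3795 + (2)·253 + (4)·22 = 4389.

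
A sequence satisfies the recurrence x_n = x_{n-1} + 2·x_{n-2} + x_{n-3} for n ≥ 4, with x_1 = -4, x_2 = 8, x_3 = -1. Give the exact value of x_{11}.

Applying the relation repeatedly:
x_4 = 11, x_5 = 17, x_6 = 38, x_7 = 83, x_8 = 176, x_9 = 380, x_{10} = 815, x_{11} = 1751.

1751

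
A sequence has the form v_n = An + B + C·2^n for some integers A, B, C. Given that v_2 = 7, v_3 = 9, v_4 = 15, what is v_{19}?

524257

Write the equations: 2A + B + 4C = 7; 3A + B + 8C = 9; 4A + B + 16C = 15.
Subtracting the first from the second: A + 4C = 2.
Subtracting the second from the third: A + 8C = 6.
Solving: C = 1, A = -2, then B = 7.
Hence v_{19} = -2·19 + 7 + 1·524288 = 524257.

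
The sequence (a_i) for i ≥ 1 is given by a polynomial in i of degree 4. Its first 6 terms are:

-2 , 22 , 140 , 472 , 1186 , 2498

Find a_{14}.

1st diffs: 24, 118, 332, 714, 1312.
2nd diffs: 94, 214, 382, 598.
3rd diffs: 120, 168, 216.
4th diffs: 48, 48 (constant).
So a_i = 2i^4 - 3i^2 + 3i - 4.
Evaluating at i = 14 gives a_{14} = 76282.

76282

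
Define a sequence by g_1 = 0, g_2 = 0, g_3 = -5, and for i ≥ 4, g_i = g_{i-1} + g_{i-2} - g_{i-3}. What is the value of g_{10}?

-20

Compute successive terms:
g_4 = -5  g_5 = -10  g_6 = -10  g_7 = -15  g_8 = -15  g_9 = -20  g_{10} = -20.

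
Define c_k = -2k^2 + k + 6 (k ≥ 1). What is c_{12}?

c_{12} = -2·12^2 + 1·12 + 6 = -270.

-270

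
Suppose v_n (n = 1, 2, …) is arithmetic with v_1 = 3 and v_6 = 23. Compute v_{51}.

Common difference d = (23 - 3) / (6 - 1) = 4.
v_n = 3 + (n - 1)·4.
v_{51} = 3 + 50·4 = 203.

203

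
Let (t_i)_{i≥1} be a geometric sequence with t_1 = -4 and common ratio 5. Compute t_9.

-1562500

t_i = (-4)·5^(i-1).
t_9 = (-4)·5^8 = -1562500.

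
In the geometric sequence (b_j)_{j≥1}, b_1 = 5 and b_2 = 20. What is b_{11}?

5242880

Common ratio r = 4.
b_j = 5·4^(j-1).
b_{11} = 5·4^10 = 5242880.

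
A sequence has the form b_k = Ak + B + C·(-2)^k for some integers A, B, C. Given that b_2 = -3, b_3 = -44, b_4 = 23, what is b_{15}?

Write the equations: 2A + B + 4C = -3; 3A + B - 8C = -44; 4A + B + 16C = 23.
Subtracting the first from the second: A - 12C = -41.
Subtracting the second from the third: A + 24C = 67.
Solving: C = 3, A = -5, then B = -5.
Therefore b_{15} = -75 + (-5) + 3·(-32768) = -98384.

-98384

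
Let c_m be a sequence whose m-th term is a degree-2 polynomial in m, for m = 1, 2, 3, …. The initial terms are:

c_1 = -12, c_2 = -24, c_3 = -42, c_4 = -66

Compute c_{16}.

1st diffs: -12, -18, -24.
2nd diffs: -6, -6 (constant).
Newton forward-difference form: c_m = -12 + (-12)·C(m-1,1) + (-6)·C(m-1,2).
At m = 16: m-1 = 15, so c_{16} = -12 - 180 - 630 = -822.

-822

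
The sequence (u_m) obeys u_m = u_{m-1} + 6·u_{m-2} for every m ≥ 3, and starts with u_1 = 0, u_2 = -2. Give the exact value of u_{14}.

u_3 = -2, u_4 = -14, u_5 = -26, …, u_{11} = -23210, u_{12} = -71678, u_{13} = -210938, u_{14} = -641006.
(Characteristic roots are 3 and -2.)

-641006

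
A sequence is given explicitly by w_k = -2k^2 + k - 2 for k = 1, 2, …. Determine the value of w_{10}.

-192

w_{10} = -2·10^2 + 1·10 - 2 = -192.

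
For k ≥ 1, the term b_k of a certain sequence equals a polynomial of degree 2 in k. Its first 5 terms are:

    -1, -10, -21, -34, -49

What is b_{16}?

-346

1st diffs: -9, -11, -13, -15.
2nd diffs: -2, -2, -2 (constant).
So b_k = -k^2 - 6k + 6.
Evaluating at k = 16 gives b_{16} = -346.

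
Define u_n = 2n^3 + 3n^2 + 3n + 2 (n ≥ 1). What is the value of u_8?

u_8 = 2·8^3 + 3·8^2 + 3·8 + 2 = 1242.

1242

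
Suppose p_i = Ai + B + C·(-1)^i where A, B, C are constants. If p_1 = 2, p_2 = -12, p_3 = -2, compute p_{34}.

Plug in i = 1, 2, 3: A + B - C = 2; 2A + B + C = -12; 3A + B - C = -2.
Subtracting the first from the second: A + 2C = -14.
Subtracting the second from the third: A - 2C = 10.
Solving: C = -6, A = -2, then B = -2.
Hence p_{34} = -2·34 + (-2) + (-6)·1 = -76.

-76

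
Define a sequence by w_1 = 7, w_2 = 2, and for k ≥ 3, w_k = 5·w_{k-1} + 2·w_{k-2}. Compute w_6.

3588

Applying the relation repeatedly:
w_3 = 24;  w_4 = 124;  w_5 = 668;  w_6 = 3588.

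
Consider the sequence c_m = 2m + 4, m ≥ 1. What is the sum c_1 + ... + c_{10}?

150

Over m = 1..10: Σm = 55.
Total = (2)·55 + (4)·10 = 150.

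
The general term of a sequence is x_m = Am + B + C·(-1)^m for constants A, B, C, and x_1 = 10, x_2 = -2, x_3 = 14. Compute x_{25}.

At m = 1, 2, 3: A + B - C = 10; 2A + B + C = -2; 3A + B - C = 14.
Subtracting the first from the second: A + 2C = -12.
Subtracting the second from the third: A - 2C = 16.
Solving: C = -7, A = 2, then B = 1.
Therefore x_{25} = 50 + 1 + (-7)·(-1) = 58.

58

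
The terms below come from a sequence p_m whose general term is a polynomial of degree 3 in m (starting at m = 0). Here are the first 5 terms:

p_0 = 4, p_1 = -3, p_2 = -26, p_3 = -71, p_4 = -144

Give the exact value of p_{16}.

1st diffs: -7, -23, -45, -73.
2nd diffs: -16, -22, -28.
3rd diffs: -6, -6 (constant).
Newton forward-difference form: p_m = 4 + (-7)·C(m,1) + (-16)·C(m,2) + (-6)·C(m,3).
At m = 16: m = 16, so p_{16} = 4 - 112 - 1920 - 3360 = -5388.

-5388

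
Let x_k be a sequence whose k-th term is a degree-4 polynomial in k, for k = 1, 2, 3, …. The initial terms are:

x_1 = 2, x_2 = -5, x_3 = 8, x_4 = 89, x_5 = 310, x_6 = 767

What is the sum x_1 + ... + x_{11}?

29865

1st diffs: -7, 13, 81, 221, 457.
2nd diffs: 20, 68, 140, 236.
3rd diffs: 48, 72, 96.
4th diffs: 24, 24 (constant).
Newton forward-difference form: x_k = 2 + (-7)·C(k-1,1) + 20·C(k-1,2) + 48·C(k-1,3) + 24·C(k-1,4).
Continuing: …, 1580, 2893, 4874, 7715, …, x_{11} = 11632.
Summing k = 1..11 (11 terms) gives 29865.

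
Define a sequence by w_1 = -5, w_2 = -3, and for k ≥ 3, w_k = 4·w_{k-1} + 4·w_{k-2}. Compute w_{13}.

-202731520

Step forward from the initial values:
w_3 = -32, w_4 = -140, w_5 = -688, …, w_{10} = -1800960, w_{11} = -8695808, w_{12} = -41987072, w_{13} = -202731520.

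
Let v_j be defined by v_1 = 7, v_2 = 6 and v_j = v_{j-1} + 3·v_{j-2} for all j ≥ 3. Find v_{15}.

494523

Step forward from the initial values:
v_3 = 27, v_4 = 45, v_5 = 126, …, v_{12} = 40437, v_{13} = 93303, v_{14} = 214614, v_{15} = 494523.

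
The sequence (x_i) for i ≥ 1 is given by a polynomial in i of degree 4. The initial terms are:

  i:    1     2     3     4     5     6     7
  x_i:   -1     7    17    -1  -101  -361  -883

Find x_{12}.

-12673

1st diffs: 8, 10, -18, -100, -260, -522.
2nd diffs: 2, -28, -82, -160, -262.
3rd diffs: -30, -54, -78, -102.
4th diffs: -24, -24, -24 (constant).
Newton forward-difference form: x_i = -1 + 8·C(i-1,1) + 2·C(i-1,2) + (-30)·C(i-1,3) + (-24)·C(i-1,4).
At i = 12: i-1 = 11, so x_{12} = -1 + 88 + 110 - 4950 - 7920 = -12673.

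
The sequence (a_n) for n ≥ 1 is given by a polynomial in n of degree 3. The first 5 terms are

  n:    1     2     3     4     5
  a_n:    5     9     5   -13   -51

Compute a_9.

1st diffs: 4, -4, -18, -38.
2nd diffs: -8, -14, -20.
3rd diffs: -6, -6 (constant).
Newton forward-difference form: a_n = 5 + 4·C(n-1,1) + (-8)·C(n-1,2) + (-6)·C(n-1,3).
At n = 9: n-1 = 8, so a_9 = 5 + 32 - 224 - 336 = -523.

-523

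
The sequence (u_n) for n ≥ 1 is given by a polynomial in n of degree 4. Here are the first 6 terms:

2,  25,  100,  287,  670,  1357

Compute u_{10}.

10145

1st diffs: 23, 75, 187, 383, 687.
2nd diffs: 52, 112, 196, 304.
3rd diffs: 60, 84, 108.
4th diffs: 24, 24 (constant).
Newton forward-difference form: u_n = 2 + 23·C(n-1,1) + 52·C(n-1,2) + 60·C(n-1,3) + 24·C(n-1,4).
At n = 10: n-1 = 9, so u_{10} = 2 + 207 + 1872 + 5040 + 3024 = 10145.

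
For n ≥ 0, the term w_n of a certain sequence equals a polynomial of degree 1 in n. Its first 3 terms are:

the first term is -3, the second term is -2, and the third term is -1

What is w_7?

1st diffs: 1, 1 (constant).
So w_n = n - 3.
Evaluating at n = 7 gives w_7 = 4.

4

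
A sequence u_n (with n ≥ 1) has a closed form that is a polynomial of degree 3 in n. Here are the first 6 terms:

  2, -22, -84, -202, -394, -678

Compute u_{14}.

-8422

1st diffs: -24, -62, -118, -192, -284.
2nd diffs: -38, -56, -74, -92.
3rd diffs: -18, -18, -18 (constant).
Newton forward-difference form: u_n = 2 + (-24)·C(n-1,1) + (-38)·C(n-1,2) + (-18)·C(n-1,3).
At n = 14: n-1 = 13, so u_{14} = 2 - 312 - 2964 - 5148 = -8422.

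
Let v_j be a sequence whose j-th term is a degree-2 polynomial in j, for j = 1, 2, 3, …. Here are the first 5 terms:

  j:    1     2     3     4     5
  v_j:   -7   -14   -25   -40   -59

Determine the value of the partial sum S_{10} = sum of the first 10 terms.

-865

1st diffs: -7, -11, -15, -19.
2nd diffs: -4, -4, -4 (constant).
So v_j = -2j^2 - j - 4.
Continuing: …, -82, -109, -140, -175, …, v_{10} = -214.
Summing j = 1..10 (10 terms) gives -865.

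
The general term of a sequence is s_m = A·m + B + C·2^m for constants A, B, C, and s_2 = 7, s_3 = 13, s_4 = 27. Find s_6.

119

Plug in m = 2, 3, 4: 2A + B + 4C = 7; 3A + B + 8C = 13; 4A + B + 16C = 27.
Subtracting the first from the second: A + 4C = 6.
Subtracting the second from the third: A + 8C = 14.
Solving: C = 2, A = -2, then B = 3.
So s_m = -2·m + 3 + 2·2^m; at m=6 this is 119.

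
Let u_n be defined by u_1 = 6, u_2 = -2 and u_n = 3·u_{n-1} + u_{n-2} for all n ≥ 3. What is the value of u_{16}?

-3086642

u_3 = 0, u_4 = -2, u_5 = -6, …, u_{13} = -85674, u_{14} = -282962, u_{15} = -934560, u_{16} = -3086642.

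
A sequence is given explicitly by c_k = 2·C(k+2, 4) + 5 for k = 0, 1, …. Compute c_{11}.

1435

C(13, 4) = 715, so c_{11} = 1435.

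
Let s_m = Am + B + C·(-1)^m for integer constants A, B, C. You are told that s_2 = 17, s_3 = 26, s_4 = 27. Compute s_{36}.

187

Write the equations: 2A + B + C = 17; 3A + B - C = 26; 4A + B + C = 27.
Subtracting the first from the second: A - 2C = 9.
Subtracting the second from the third: A + 2C = 1.
Solving: C = -2, A = 5, then B = 9.
Hence s_{36} = 5·36 + 9 + (-2)·1 = 187.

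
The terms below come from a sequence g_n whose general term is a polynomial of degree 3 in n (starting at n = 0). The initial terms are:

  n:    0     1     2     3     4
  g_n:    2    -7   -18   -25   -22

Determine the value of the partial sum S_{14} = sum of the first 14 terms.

4487

1st diffs: -9, -11, -7, 3.
2nd diffs: -2, 4, 10.
3rd diffs: 6, 6 (constant).
Newton forward-difference form: g_n = 2 + (-9)·C(n,1) + (-2)·C(n,2) + 6·C(n,3).
Continuing: …, -3, 38, 107, 210, …, g_{13} = 1445.
Summing n = 0..13 (14 terms) gives 4487.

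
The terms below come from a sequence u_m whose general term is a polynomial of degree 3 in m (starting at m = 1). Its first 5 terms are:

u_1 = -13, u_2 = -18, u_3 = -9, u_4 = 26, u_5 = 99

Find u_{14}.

4446

1st diffs: -5, 9, 35, 73.
2nd diffs: 14, 26, 38.
3rd diffs: 12, 12 (constant).
So u_m = 2m^3 - 5m^2 - 4m - 6.
Evaluating at m = 14 gives u_{14} = 4446.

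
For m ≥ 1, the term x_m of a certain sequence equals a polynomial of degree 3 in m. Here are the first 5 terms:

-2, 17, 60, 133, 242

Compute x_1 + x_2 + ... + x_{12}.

1st diffs: 19, 43, 73, 109.
2nd diffs: 24, 30, 36.
3rd diffs: 6, 6 (constant).
Newton forward-difference form: x_m = -2 + 19·C(m-1,1) + 24·C(m-1,2) + 6·C(m-1,3).
Continuing: …, 393, 592, 845, 1158, …, x_{12} = 2517.
Summing m = 1..12 (12 terms) gives 9480.

9480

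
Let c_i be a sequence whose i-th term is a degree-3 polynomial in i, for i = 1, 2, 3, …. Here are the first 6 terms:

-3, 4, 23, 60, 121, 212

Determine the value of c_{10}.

1st diffs: 7, 19, 37, 61, 91.
2nd diffs: 12, 18, 24, 30.
3rd diffs: 6, 6, 6 (constant).
Newton forward-difference form: c_i = -3 + 7·C(i-1,1) + 12·C(i-1,2) + 6·C(i-1,3).
At i = 10: i-1 = 9, so c_{10} = -3 + 63 + 432 + 504 = 996.

996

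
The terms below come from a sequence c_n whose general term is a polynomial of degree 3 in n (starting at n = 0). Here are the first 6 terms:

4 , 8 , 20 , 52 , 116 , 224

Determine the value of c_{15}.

6364

1st diffs: 4, 12, 32, 64, 108.
2nd diffs: 8, 20, 32, 44.
3rd diffs: 12, 12, 12 (constant).
Newton forward-difference form: c_n = 4 + 4·C(n,1) + 8·C(n,2) + 12·C(n,3).
At n = 15: n = 15, so c_{15} = 4 + 60 + 840 + 5460 = 6364.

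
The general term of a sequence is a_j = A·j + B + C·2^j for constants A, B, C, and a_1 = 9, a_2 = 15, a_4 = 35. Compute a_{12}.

The three given values yield: A + B + 2C = 9; 2A + B + 4C = 15; 4A + B + 16C = 35.
Subtracting the first from the second: A + 2C = 6.
Subtracting the second from the third: 2A + 12C = 20.
Solving: C = 1, A = 4, then B = 3.
Therefore a_{12} = 48 + 3 + 1·4096 = 4147.

4147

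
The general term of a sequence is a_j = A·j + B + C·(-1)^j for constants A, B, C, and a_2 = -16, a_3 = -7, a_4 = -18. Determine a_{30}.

At j = 2, 3, 4: 2A + B + C = -16; 3A + B - C = -7; 4A + B + C = -18.
Subtracting the first from the second: A - 2C = 9.
Subtracting the second from the third: A + 2C = -11.
Solving: C = -5, A = -1, then B = -9.
Hence a_{30} = -1·30 + (-9) + (-5)·1 = -44.

-44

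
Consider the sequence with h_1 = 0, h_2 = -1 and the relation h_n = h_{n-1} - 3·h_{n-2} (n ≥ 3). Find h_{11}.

-31

h_3 = -1  h_4 = 2  h_5 = 5  h_6 = -1  h_7 = -16  h_8 = -13  h_9 = 35  h_{10} = 74  h_{11} = -31.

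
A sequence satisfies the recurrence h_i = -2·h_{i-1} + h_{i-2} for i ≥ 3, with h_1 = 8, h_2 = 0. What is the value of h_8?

-560

h_3 = 8;  h_4 = -16;  h_5 = 40;  h_6 = -96;  h_7 = 232;  h_8 = -560.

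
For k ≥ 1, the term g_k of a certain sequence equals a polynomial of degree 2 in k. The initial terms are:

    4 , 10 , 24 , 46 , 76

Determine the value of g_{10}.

346

1st diffs: 6, 14, 22, 30.
2nd diffs: 8, 8, 8 (constant).
So g_k = 4k^2 - 6k + 6.
Evaluating at k = 10 gives g_{10} = 346.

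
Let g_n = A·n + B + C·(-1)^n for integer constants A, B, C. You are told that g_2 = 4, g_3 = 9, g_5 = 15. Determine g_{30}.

88

Write the equations: 2A + B + C = 4; 3A + B - C = 9; 5A + B - C = 15.
Subtracting the first from the second: A - 2C = 5.
Subtracting the second from the third: 2A = 6.
Solving: C = -1, A = 3, then B = -1.
Therefore g_{30} = 90 + (-1) + (-1)·1 = 88.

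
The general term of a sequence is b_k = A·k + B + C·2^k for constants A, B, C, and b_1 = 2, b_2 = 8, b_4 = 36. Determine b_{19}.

Plug in k = 1, 2, 4: A + B + 2C = 2; 2A + B + 4C = 8; 4A + B + 16C = 36.
Subtracting the first from the second: A + 2C = 6.
Subtracting the second from the third: 2A + 12C = 28.
Solving: C = 2, A = 2, then B = -4.
Hence b_{19} = 2·19 + (-4) + 2·524288 = 1048610.

1048610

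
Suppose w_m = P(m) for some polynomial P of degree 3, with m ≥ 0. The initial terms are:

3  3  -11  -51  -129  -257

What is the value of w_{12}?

1st diffs: 0, -14, -40, -78, -128.
2nd diffs: -14, -26, -38, -50.
3rd diffs: -12, -12, -12 (constant).
So w_m = -2m^3 - m^2 + 3m + 3.
Evaluating at m = 12 gives w_{12} = -3561.

-3561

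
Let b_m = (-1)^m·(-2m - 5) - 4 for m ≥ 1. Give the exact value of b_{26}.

-61

(-1)^26 = 1; -2m - 5 at m=26 is -57; so b_{26} = -61.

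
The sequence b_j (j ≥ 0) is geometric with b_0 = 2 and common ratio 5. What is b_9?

3906250

b_j = 2·5^(j-0).
b_9 = 2·5^9 = 3906250.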